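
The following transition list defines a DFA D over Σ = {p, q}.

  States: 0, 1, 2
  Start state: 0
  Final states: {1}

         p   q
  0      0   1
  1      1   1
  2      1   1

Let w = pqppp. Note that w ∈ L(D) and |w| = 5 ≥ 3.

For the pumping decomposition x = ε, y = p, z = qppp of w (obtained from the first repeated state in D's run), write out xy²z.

ppqppp

xy^2z = ε·p·p·qppp = ppqppp.
Reading y = p takes D from 0 back to 0, so after x·y·y the machine is still in 0, and z then leads to the accepting state 1. Hence ppqppp ∈ L(D).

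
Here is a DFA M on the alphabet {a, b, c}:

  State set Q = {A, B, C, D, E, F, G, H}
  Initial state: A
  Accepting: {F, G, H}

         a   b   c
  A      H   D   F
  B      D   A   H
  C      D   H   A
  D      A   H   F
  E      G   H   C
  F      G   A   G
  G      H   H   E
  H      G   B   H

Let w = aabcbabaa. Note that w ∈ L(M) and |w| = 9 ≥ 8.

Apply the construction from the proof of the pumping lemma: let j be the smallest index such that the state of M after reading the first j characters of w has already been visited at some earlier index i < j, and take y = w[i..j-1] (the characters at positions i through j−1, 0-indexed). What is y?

Run of M on w = a a b c b a b a a:
  step 0: A  (start)
  step 1: H  (read a: A→H)
  step 2: G  (read a: H→G)
  step 3: H  (read b: G→H)   ← first repeat (H seen earlier)
  step 4: H  (read c: H→H)
  step 5: B  (read b: H→B)
  step 6: D  (read a: B→D)
  step 7: H  (read b: D→H)
  step 8: G  (read a: H→G)
  step 9: H  (read a: G→H)

So i = 1, j = 3, giving x = w[0:1] = a, y = w[1:3] = ab, z = w[3:9] = cbabaa.
Check: |xy| = 3 ≤ 8 and |y| = 2 ≥ 1. Reading y takes M from H back to H, so every xyⁱz is accepted.

ab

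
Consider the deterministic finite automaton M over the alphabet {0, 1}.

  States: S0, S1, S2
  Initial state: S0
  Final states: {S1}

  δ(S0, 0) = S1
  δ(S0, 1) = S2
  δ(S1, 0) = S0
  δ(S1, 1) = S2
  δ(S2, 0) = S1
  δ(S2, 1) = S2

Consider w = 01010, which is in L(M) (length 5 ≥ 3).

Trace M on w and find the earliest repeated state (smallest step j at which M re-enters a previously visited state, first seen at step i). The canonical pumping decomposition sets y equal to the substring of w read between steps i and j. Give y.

10

Run of M on w = 0 1 0 1 0:
  step 0: S0  (start)
  step 1: S1  (read 0: S0→S1)
  step 2: S2  (read 1: S1→S2)
  step 3: S1  (read 0: S2→S1)   ← first repeat (S1 seen earlier)
  step 4: S2  (read 1: S1→S2)
  step 5: S1  (read 0: S2→S1)

So i = 1, j = 3, giving x = w[0:1] = 0, y = w[1:3] = 10, z = w[3:5] = 10.
Check: |xy| = 3 ≤ 3 and |y| = 2 ≥ 1. Reading y takes M from S1 back to S1, so every xyⁱz is accepted.
The DFA has 3 states, so the proof of the pumping lemma guarantees a repeated state among the first 3+1 visited; the segment between the two visits is the pumpable y.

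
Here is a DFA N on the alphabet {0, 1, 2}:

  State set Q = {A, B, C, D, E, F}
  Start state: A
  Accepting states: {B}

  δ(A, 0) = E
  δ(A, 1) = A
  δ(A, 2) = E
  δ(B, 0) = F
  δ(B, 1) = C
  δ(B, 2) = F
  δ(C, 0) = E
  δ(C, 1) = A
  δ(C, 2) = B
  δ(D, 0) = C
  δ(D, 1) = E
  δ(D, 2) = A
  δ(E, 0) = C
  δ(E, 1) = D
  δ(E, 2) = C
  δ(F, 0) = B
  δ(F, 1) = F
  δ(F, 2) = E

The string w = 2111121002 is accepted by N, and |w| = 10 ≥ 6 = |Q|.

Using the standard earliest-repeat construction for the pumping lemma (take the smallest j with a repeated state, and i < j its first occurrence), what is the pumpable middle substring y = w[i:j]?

11

State sequence: A -2-> E -1-> D -1-> E -1-> D -1-> E -2-> C -1-> A -0-> E -0-> C -2-> B
First repeat at step 3: E was already visited.

So i = 1, j = 3, giving x = w[0:1] = 2, y = w[1:3] = 11, z = w[3:10] = 1121002.
Check: |xy| = 3 ≤ 6 and |y| = 2 ≥ 1. Reading y takes N from E back to E, so every xyⁱz is accepted.
The DFA has 6 states, so the proof of the pumping lemma guarantees a repeated state among the first 6+1 visited; the segment between the two visits is the pumpable y.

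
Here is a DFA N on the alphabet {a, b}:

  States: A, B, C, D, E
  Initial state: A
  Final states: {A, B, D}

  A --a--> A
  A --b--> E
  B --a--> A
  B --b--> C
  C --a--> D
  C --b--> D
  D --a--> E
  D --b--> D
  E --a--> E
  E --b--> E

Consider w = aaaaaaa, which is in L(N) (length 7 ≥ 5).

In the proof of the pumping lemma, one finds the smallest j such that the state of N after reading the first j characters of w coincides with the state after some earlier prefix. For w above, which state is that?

State sequence: A -a-> A -a-> A -a-> A -a-> A -a-> A -a-> A -a-> A
First repeat at step 1: A was already visited.

The earliest repeat is at step j = 1: N is in A, which it already visited at step i = 0.
With |Q| = 5, pigeonhole forces a state repeat no later than step 5; the substring read between the first and second visits to that state can be pumped.

A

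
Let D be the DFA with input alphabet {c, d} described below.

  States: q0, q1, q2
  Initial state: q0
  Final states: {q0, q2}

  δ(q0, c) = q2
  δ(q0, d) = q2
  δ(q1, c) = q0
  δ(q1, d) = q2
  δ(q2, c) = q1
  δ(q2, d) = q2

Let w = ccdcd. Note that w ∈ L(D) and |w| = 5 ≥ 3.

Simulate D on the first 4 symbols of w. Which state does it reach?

q1

State sequence: q0 -c-> q2 -c-> q1 -d-> q2 -c-> q1

After reading 4 characters, D is in state q1.
(This kind of state-tracing is the core of the pumping-lemma construction: with 3 states, pigeonhole forces a repeat within the first 3 steps.)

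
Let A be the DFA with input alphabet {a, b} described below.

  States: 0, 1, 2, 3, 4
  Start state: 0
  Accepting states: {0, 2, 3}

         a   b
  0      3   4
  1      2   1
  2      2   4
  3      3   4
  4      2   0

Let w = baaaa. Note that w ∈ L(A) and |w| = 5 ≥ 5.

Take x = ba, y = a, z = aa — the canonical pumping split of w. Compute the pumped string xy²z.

xy^2z = ba·a·a·aa = baaaaa.
Reading y = a takes A from 2 back to 2, so after x·y·y the machine is still in 2, and z then leads to the accepting state 2. Hence baaaaa ∈ L(A).

baaaaa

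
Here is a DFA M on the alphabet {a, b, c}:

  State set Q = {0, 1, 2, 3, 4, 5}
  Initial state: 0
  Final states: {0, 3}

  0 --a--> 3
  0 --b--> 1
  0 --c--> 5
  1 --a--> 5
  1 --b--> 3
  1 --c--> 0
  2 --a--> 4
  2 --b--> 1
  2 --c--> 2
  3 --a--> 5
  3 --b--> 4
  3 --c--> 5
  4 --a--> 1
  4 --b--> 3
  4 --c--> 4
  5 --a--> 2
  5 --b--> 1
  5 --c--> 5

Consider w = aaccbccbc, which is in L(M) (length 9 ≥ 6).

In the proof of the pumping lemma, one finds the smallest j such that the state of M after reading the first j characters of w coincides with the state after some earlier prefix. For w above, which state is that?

5

Run of M on w = a a c c b c c b c:
  step 0: 0  (start)
  step 1: 3  (read a: 0→3)
  step 2: 5  (read a: 3→5)
  step 3: 5  (read c: 5→5)   ← first repeat (5 seen earlier)
  step 4: 5  (read c: 5→5)
  step 5: 1  (read b: 5→1)
  step 6: 0  (read c: 1→0)
  step 7: 5  (read c: 0→5)
  step 8: 1  (read b: 5→1)
  step 9: 0  (read c: 1→0)

The earliest repeat is at step j = 3: M is in 5, which it already visited at step i = 2.
With |Q| = 6, pigeonhole forces a state repeat no later than step 6; the substring read between the first and second visits to that state can be pumped.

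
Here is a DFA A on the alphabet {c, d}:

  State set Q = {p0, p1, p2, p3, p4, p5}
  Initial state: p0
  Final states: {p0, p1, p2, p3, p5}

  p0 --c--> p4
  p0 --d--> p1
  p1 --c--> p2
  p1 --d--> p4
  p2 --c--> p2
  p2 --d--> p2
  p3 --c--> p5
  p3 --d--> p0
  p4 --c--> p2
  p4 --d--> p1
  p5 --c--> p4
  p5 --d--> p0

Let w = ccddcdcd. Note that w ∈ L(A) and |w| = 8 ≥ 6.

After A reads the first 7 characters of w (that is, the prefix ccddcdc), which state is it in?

State sequence: p0 -c-> p4 -c-> p2 -d-> p2 -d-> p2 -c-> p2 -d-> p2 -c-> p2

After reading 7 characters, A is in state p2.
(This kind of state-tracing is the core of the pumping-lemma construction: with 6 states, pigeonhole forces a repeat within the first 6 steps.)

p2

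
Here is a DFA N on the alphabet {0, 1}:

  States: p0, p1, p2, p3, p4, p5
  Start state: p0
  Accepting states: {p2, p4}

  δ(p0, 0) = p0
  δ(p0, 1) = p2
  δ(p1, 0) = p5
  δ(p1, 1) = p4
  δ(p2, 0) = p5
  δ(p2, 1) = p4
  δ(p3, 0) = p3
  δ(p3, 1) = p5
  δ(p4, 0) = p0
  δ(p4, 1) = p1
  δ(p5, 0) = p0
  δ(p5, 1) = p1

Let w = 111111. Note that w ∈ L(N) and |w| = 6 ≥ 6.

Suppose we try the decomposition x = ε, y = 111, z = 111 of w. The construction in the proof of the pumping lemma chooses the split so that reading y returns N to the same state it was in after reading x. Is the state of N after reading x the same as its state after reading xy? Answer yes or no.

no

Run of N on the first 3 characters of w = 1 1 1:
  step 0: p0  (start)
  step 1: p2  (read 1: p0→p2)
  step 2: p4  (read 1: p2→p4)
  step 3: p1  (read 1: p4→p1)

After x (step 0): p0. After xy (step 3): p1.
They differ (p0 ≠ p1), so y is not a cycle from the state after x; this split is not the one the pumping-lemma construction produces, and pumping y need not keep the string in L(N).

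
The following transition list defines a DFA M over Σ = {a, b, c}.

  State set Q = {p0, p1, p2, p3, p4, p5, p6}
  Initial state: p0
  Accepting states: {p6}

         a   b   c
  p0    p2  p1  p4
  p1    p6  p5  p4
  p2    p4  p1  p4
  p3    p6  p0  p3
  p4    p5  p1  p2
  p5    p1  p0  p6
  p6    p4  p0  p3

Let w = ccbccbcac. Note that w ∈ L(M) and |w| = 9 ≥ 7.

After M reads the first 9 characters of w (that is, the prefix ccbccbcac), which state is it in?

State sequence: p0 -c-> p4 -c-> p2 -b-> p1 -c-> p4 -c-> p2 -b-> p1 -c-> p4 -a-> p5 -c-> p6

After reading 9 characters, M is in state p6.

p6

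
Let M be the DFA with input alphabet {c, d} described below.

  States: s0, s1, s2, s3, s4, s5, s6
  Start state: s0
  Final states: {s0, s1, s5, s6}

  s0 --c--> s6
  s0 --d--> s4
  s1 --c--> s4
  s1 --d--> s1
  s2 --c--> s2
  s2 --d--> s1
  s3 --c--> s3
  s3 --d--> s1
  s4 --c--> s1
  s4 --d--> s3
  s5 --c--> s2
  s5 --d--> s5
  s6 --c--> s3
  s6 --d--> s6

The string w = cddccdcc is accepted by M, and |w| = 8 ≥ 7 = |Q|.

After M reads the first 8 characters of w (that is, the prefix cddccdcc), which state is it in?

s1

Run of M on the first 8 characters of w = c d d c c d c c:
  step 0: s0  (start)
  step 1: s6  (read c: s0→s6)
  step 2: s6  (read d: s6→s6)
  step 3: s6  (read d: s6→s6)
  step 4: s3  (read c: s6→s3)
  step 5: s3  (read c: s3→s3)
  step 6: s1  (read d: s3→s1)
  step 7: s4  (read c: s1→s4)
  step 8: s1  (read c: s4→s1)

After reading 8 characters, M is in state s1.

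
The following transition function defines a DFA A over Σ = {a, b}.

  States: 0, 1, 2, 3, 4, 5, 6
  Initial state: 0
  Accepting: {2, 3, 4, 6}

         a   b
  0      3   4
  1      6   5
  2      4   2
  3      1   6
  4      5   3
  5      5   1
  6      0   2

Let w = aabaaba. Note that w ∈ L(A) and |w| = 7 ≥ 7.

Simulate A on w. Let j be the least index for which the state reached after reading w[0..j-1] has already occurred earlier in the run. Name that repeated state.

5

State sequence: 0 -a-> 3 -a-> 1 -b-> 5 -a-> 5 -a-> 5 -b-> 1 -a-> 6
First repeat at step 4: 5 was already visited.

The earliest repeat is at step j = 4: A is in 5, which it already visited at step i = 3.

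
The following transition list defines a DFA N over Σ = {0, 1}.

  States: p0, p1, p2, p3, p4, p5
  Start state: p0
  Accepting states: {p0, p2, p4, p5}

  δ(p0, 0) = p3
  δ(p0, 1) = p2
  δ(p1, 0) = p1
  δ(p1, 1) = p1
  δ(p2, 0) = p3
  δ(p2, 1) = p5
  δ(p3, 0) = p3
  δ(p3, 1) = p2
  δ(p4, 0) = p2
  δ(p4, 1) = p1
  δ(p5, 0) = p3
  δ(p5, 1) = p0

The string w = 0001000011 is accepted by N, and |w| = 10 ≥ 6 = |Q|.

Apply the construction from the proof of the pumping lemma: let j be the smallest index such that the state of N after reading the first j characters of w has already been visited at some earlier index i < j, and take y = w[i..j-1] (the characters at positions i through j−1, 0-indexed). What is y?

Run of N on w = 0 0 0 1 0 0 0 0 1 1:
  step 0: p0  (start)
  step 1: p3  (read 0: p0→p3)
  step 2: p3  (read 0: p3→p3)   ← first repeat (p3 seen earlier)
  step 3: p3  (read 0: p3→p3)
  step 4: p2  (read 1: p3→p2)
  step 5: p3  (read 0: p2→p3)
  step 6: p3  (read 0: p3→p3)
  step 7: p3  (read 0: p3→p3)
  step 8: p3  (read 0: p3→p3)
  step 9: p2  (read 1: p3→p2)
  step 10: p5  (read 1: p2→p5)

So i = 1, j = 2, giving x = w[0:1] = 0, y = w[1:2] = 0, z = w[2:10] = 01000011.
Check: |xy| = 2 ≤ 6 and |y| = 1 ≥ 1. Reading y takes N from p3 back to p3, so every xyⁱz is accepted.
With |Q| = 6, pigeonhole forces a state repeat no later than step 6; the substring read between the first and second visits to that state can be pumped.

0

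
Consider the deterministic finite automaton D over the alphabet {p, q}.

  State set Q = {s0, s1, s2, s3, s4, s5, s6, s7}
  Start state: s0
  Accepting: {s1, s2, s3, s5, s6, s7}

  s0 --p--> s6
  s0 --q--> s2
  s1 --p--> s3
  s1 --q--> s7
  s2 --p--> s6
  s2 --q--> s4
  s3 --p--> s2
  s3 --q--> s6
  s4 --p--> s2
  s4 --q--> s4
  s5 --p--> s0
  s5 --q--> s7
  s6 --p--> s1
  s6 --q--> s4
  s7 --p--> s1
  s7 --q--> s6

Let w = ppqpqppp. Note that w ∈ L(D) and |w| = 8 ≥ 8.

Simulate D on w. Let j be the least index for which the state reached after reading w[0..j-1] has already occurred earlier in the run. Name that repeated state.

Run of D on w = p p q p q p p p:
  step 0: s0  (start)
  step 1: s6  (read p: s0→s6)
  step 2: s1  (read p: s6→s1)
  step 3: s7  (read q: s1→s7)
  step 4: s1  (read p: s7→s1)   ← first repeat (s1 seen earlier)
  step 5: s7  (read q: s1→s7)
  step 6: s1  (read p: s7→s1)
  step 7: s3  (read p: s1→s3)
  step 8: s2  (read p: s3→s2)

The earliest repeat is at step j = 4: D is in s1, which it already visited at step i = 2.

s1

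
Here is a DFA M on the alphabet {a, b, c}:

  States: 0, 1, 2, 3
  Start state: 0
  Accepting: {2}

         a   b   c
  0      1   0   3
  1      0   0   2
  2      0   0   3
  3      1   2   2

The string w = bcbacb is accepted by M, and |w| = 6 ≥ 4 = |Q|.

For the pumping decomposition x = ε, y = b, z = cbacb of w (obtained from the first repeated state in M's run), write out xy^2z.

xy^2z = ε·b·b·cbacb = bbcbacb.
Reading y = b takes M from 0 back to 0, so after x·y·y the machine is still in 0, and z then leads to the accepting state 2. Hence bbcbacb ∈ L(M).

bbcbacb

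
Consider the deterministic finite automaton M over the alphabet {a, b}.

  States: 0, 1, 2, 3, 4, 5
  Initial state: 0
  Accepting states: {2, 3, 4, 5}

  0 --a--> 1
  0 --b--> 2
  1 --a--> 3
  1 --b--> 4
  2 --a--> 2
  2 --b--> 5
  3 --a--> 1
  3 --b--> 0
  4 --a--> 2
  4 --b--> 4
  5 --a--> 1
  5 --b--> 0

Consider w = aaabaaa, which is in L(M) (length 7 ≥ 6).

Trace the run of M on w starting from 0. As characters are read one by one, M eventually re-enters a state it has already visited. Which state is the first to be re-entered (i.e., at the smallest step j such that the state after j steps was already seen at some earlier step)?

1

State sequence: 0 -a-> 1 -a-> 3 -a-> 1 -b-> 4 -a-> 2 -a-> 2 -a-> 2
First repeat at step 3: 1 was already visited.

The earliest repeat is at step j = 3: M is in 1, which it already visited at step i = 1.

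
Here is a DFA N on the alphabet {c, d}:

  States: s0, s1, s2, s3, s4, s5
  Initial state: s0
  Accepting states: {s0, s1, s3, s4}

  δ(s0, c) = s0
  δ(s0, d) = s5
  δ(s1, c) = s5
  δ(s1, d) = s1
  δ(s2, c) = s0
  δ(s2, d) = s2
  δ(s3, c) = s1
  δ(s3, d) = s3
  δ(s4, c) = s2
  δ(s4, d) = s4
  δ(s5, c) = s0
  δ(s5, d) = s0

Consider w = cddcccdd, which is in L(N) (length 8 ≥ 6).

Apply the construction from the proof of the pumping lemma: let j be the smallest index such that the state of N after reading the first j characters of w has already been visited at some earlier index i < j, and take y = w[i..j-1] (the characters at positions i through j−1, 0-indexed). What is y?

State sequence: s0 -c-> s0 -d-> s5 -d-> s0 -c-> s0 -c-> s0 -c-> s0 -d-> s5 -d-> s0
First repeat at step 1: s0 was already visited.

So i = 0, j = 1, giving x = w[0:0] = ε, y = w[0:1] = c, z = w[1:8] = ddcccdd.
Check: |xy| = 1 ≤ 6 and |y| = 1 ≥ 1. Reading y takes N from s0 back to s0, so every xyⁱz is accepted.
With |Q| = 6, pigeonhole forces a state repeat no later than step 6; the substring read between the first and second visits to that state can be pumped.

c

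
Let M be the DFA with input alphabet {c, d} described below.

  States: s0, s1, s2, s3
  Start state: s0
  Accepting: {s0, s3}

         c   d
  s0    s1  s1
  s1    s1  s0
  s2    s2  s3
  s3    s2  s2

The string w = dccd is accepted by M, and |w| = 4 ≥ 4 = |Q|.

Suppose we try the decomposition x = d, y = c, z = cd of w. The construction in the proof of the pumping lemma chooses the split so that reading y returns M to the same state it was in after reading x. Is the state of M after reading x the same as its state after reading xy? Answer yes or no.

yes

Run of M on the first 2 characters of w = d c:
  step 0: s0  (start)
  step 1: s1  (read d: s0→s1)
  step 2: s1  (read c: s1→s1)

After x (step 1): s1. After xy (step 2): s1.
They match, so y = c drives M around a cycle from s1 back to itself; pumping y any number of times keeps M in s1 before reading z, and xyⁱz ∈ L(M) for every i ≥ 0.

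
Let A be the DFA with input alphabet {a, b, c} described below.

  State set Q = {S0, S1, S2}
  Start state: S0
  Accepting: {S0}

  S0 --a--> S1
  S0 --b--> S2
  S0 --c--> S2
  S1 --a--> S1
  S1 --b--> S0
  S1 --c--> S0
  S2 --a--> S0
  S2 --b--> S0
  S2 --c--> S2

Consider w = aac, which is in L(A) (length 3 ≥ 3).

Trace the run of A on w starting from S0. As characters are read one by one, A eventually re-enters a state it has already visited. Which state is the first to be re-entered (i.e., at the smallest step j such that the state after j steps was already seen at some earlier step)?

S1

Run of A on w = a a c:
  step 0: S0  (start)
  step 1: S1  (read a: S0→S1)
  step 2: S1  (read a: S1→S1)   ← first repeat (S1 seen earlier)
  step 3: S0  (read c: S1→S0)

The earliest repeat is at step j = 2: A is in S1, which it already visited at step i = 1.
Pumping length from the standard proof: p = 3 (the number of states). The repeated state found above gives |xy| = j ≤ 3 and |y| = j − i ≥ 1.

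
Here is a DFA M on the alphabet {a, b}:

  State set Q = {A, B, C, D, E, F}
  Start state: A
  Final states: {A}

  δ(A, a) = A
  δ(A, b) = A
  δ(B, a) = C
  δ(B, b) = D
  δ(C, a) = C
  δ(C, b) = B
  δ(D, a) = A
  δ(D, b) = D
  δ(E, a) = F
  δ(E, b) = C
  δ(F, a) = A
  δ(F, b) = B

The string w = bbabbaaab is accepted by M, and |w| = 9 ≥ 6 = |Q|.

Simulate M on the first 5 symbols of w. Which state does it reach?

State sequence: A -b-> A -b-> A -a-> A -b-> A -b-> A

After reading 5 characters, M is in state A.
(This kind of state-tracing is the core of the pumping-lemma construction: with 6 states, pigeonhole forces a repeat within the first 6 steps.)

A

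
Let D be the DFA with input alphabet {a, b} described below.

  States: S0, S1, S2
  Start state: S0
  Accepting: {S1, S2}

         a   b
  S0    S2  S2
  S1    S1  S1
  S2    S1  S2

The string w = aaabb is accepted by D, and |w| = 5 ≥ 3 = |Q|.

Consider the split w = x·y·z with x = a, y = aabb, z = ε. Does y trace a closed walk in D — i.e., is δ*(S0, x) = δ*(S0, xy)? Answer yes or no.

no

State sequence: S0 -a-> S2 -a-> S1 -a-> S1 -b-> S1 -b-> S1

After x (step 1): S2. After xy (step 5): S1.
They differ (S2 ≠ S1), so y is not a cycle from the state after x; this split is not the one the pumping-lemma construction produces, and pumping y need not keep the string in L(D).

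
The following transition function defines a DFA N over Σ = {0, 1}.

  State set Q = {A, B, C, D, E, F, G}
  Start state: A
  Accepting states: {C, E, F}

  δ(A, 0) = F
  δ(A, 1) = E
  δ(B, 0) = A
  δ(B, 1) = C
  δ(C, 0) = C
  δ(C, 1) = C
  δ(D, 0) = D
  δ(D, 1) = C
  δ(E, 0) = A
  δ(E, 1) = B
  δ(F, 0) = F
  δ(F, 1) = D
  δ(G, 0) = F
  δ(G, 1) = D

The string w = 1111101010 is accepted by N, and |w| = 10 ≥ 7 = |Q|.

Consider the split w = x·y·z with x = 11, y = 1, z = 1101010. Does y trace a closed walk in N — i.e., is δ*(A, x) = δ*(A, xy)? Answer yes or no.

no

Run of N on the first 3 characters of w = 1 1 1:
  step 0: A  (start)
  step 1: E  (read 1: A→E)
  step 2: B  (read 1: E→B)
  step 3: C  (read 1: B→C)

After x (step 2): B. After xy (step 3): C.
They differ (B ≠ C), so y is not a cycle from the state after x; this split is not the one the pumping-lemma construction produces, and pumping y need not keep the string in L(N).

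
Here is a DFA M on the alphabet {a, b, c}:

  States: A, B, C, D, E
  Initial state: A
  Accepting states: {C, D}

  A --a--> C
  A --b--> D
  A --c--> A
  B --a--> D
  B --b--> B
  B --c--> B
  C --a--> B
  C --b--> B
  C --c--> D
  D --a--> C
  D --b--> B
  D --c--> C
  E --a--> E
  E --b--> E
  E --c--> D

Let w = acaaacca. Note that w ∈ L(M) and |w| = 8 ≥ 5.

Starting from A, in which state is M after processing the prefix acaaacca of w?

C

State sequence: A -a-> C -c-> D -a-> C -a-> B -a-> D -c-> C -c-> D -a-> C

After reading 8 characters, M is in state C.
(This kind of state-tracing is the core of the pumping-lemma construction: with 5 states, pigeonhole forces a repeat within the first 5 steps.)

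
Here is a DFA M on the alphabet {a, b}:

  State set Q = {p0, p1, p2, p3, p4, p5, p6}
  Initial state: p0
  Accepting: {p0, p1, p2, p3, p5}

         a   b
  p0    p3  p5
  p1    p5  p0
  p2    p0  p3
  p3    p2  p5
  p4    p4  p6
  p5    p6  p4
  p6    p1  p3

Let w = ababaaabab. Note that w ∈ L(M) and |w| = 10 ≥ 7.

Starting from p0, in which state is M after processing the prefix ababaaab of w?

State sequence: p0 -a-> p3 -b-> p5 -a-> p6 -b-> p3 -a-> p2 -a-> p0 -a-> p3 -b-> p5

After reading 8 characters, M is in state p5.

p5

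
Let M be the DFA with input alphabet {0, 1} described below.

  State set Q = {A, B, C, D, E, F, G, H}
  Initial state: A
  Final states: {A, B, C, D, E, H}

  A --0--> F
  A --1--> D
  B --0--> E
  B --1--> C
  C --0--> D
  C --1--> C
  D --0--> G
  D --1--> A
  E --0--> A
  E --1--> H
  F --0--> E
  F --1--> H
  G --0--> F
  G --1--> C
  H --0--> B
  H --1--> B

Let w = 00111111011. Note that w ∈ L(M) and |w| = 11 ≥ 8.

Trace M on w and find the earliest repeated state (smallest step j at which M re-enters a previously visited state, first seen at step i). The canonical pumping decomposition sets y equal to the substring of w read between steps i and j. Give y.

1

Run of M on w = 0 0 1 1 1 1 1 1 0 1 1:
  step 0: A  (start)
  step 1: F  (read 0: A→F)
  step 2: E  (read 0: F→E)
  step 3: H  (read 1: E→H)
  step 4: B  (read 1: H→B)
  step 5: C  (read 1: B→C)
  step 6: C  (read 1: C→C)   ← first repeat (C seen earlier)
  step 7: C  (read 1: C→C)
  step 8: C  (read 1: C→C)
  step 9: D  (read 0: C→D)
  step 10: A  (read 1: D→A)
  step 11: D  (read 1: A→D)

So i = 5, j = 6, giving x = w[0:5] = 00111, y = w[5:6] = 1, z = w[6:11] = 11011.
Check: |xy| = 6 ≤ 8 and |y| = 1 ≥ 1. Reading y takes M from C back to C, so every xyⁱz is accepted.
With |Q| = 8, pigeonhole forces a state repeat no later than step 8; the substring read between the first and second visits to that state can be pumped.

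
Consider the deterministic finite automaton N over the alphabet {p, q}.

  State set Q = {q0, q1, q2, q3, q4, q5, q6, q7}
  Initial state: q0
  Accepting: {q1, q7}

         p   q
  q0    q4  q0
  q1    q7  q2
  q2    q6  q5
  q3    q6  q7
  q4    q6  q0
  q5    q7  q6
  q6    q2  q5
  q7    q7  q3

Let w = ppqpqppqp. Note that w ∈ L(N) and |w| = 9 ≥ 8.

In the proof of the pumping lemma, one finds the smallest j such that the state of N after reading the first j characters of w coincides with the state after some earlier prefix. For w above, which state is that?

q6

Run of N on w = p p q p q p p q p:
  step 0: q0  (start)
  step 1: q4  (read p: q0→q4)
  step 2: q6  (read p: q4→q6)
  step 3: q5  (read q: q6→q5)
  step 4: q7  (read p: q5→q7)
  step 5: q3  (read q: q7→q3)
  step 6: q6  (read p: q3→q6)   ← first repeat (q6 seen earlier)
  step 7: q2  (read p: q6→q2)
  step 8: q5  (read q: q2→q5)
  step 9: q7  (read p: q5→q7)

The earliest repeat is at step j = 6: N is in q6, which it already visited at step i = 2.
Pumping length from the standard proof: p = 8 (the number of states). The repeated state found above gives |xy| = j ≤ 8 and |y| = j − i ≥ 1.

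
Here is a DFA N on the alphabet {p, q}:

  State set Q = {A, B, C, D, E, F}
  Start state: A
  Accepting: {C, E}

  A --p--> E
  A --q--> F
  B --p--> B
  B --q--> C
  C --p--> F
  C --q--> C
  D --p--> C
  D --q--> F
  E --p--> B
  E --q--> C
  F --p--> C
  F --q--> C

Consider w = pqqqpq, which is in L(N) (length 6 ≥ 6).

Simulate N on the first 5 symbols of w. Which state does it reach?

State sequence: A -p-> E -q-> C -q-> C -q-> C -p-> F

After reading 5 characters, N is in state F.

F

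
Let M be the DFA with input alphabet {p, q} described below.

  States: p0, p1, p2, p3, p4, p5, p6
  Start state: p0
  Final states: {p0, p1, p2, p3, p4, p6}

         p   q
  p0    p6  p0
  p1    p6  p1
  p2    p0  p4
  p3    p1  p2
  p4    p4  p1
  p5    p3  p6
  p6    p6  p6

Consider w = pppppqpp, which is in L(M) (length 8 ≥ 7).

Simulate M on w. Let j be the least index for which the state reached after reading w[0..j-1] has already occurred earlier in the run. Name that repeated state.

p6

State sequence: p0 -p-> p6 -p-> p6 -p-> p6 -p-> p6 -p-> p6 -q-> p6 -p-> p6 -p-> p6
First repeat at step 2: p6 was already visited.

The earliest repeat is at step j = 2: M is in p6, which it already visited at step i = 1.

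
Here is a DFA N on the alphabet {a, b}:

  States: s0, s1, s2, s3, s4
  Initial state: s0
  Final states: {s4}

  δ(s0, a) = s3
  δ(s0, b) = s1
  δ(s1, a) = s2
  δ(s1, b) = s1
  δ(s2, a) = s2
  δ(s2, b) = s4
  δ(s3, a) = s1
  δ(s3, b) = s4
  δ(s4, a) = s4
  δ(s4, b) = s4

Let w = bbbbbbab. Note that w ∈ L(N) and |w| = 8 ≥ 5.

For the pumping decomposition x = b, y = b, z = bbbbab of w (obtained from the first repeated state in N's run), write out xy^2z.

xy^2z = b·b·b·bbbbab = bbbbbbbab.
Reading y = b takes N from s1 back to s1, so after x·y·y the machine is still in s1, and z then leads to the accepting state s4. Hence bbbbbbbab ∈ L(N).

bbbbbbbab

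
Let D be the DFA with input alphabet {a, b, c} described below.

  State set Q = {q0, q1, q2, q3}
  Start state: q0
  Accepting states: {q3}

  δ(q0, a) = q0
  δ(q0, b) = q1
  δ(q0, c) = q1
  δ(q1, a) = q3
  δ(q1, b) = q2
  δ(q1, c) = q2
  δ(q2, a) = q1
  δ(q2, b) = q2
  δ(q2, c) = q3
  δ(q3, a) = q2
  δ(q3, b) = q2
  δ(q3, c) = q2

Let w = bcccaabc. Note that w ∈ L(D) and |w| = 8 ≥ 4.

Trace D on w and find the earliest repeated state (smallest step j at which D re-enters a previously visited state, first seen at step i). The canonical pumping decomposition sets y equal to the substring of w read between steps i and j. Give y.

Run of D on w = b c c c a a b c:
  step 0: q0  (start)
  step 1: q1  (read b: q0→q1)
  step 2: q2  (read c: q1→q2)
  step 3: q3  (read c: q2→q3)
  step 4: q2  (read c: q3→q2)   ← first repeat (q2 seen earlier)
  step 5: q1  (read a: q2→q1)
  step 6: q3  (read a: q1→q3)
  step 7: q2  (read b: q3→q2)
  step 8: q3  (read c: q2→q3)

So i = 2, j = 4, giving x = w[0:2] = bc, y = w[2:4] = cc, z = w[4:8] = aabc.
Check: |xy| = 4 ≤ 4 and |y| = 2 ≥ 1. Reading y takes D from q2 back to q2, so every xyⁱz is accepted.
With |Q| = 4, pigeonhole forces a state repeat no later than step 4; the substring read between the first and second visits to that state can be pumped.

cc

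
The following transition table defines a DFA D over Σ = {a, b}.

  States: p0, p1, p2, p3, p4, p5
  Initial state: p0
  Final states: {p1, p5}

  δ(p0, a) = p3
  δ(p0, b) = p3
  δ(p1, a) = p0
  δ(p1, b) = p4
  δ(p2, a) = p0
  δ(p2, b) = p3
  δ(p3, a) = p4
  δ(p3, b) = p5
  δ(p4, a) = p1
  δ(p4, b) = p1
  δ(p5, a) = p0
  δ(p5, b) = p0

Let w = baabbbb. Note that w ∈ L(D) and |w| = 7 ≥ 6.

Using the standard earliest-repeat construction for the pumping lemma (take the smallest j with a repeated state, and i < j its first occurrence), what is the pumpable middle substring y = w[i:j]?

State sequence: p0 -b-> p3 -a-> p4 -a-> p1 -b-> p4 -b-> p1 -b-> p4 -b-> p1
First repeat at step 4: p4 was already visited.

So i = 2, j = 4, giving x = w[0:2] = ba, y = w[2:4] = ab, z = w[4:7] = bbb.
Check: |xy| = 4 ≤ 6 and |y| = 2 ≥ 1. Reading y takes D from p4 back to p4, so every xyⁱz is accepted.
Since D has 6 states, any run of length ≥ 6 visits 6+1 states, so by pigeonhole some state repeats within the first 6 steps — that repeat gives the pumpable loop.

ab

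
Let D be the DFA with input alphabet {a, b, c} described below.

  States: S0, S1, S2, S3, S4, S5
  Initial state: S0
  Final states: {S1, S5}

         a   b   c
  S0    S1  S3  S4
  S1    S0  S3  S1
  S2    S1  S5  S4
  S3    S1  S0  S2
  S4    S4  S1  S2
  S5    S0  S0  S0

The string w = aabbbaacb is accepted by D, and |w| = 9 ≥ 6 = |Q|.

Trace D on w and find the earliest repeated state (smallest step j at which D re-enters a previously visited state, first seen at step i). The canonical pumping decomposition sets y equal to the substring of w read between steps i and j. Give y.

Run of D on w = a a b b b a a c b:
  step 0: S0  (start)
  step 1: S1  (read a: S0→S1)
  step 2: S0  (read a: S1→S0)   ← first repeat (S0 seen earlier)
  step 3: S3  (read b: S0→S3)
  step 4: S0  (read b: S3→S0)
  step 5: S3  (read b: S0→S3)
  step 6: S1  (read a: S3→S1)
  step 7: S0  (read a: S1→S0)
  step 8: S4  (read c: S0→S4)
  step 9: S1  (read b: S4→S1)

So i = 0, j = 2, giving x = w[0:0] = ε, y = w[0:2] = aa, z = w[2:9] = bbbaacb.
Check: |xy| = 2 ≤ 6 and |y| = 2 ≥ 1. Reading y takes D from S0 back to S0, so every xyⁱz is accepted.

aa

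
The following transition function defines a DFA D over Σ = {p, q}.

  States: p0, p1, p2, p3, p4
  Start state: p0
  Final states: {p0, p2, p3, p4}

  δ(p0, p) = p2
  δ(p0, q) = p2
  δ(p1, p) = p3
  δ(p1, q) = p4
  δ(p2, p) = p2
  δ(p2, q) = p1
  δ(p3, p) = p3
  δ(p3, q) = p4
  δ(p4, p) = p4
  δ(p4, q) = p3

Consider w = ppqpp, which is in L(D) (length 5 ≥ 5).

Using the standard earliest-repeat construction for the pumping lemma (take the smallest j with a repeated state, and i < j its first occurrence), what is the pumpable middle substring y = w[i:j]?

Run of D on w = p p q p p:
  step 0: p0  (start)
  step 1: p2  (read p: p0→p2)
  step 2: p2  (read p: p2→p2)   ← first repeat (p2 seen earlier)
  step 3: p1  (read q: p2→p1)
  step 4: p3  (read p: p1→p3)
  step 5: p3  (read p: p3→p3)

So i = 1, j = 2, giving x = w[0:1] = p, y = w[1:2] = p, z = w[2:5] = qpp.
Check: |xy| = 2 ≤ 5 and |y| = 1 ≥ 1. Reading y takes D from p2 back to p2, so every xyⁱz is accepted.
With |Q| = 5, pigeonhole forces a state repeat no later than step 5; the substring read between the first and second visits to that state can be pumped.

p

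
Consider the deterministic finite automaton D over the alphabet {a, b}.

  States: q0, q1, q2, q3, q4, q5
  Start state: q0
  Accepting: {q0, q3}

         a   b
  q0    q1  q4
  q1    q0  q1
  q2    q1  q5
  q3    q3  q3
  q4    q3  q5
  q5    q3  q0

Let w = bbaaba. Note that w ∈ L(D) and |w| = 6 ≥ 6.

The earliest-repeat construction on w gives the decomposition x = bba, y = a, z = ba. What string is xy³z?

xy^3z = bba·a·a·a·ba = bbaaaaba.
Reading y = a takes D from q3 back to q3, so after x·y·y·y the machine is still in q3, and z then leads to the accepting state q3. Hence bbaaaaba ∈ L(D).

bbaaaaba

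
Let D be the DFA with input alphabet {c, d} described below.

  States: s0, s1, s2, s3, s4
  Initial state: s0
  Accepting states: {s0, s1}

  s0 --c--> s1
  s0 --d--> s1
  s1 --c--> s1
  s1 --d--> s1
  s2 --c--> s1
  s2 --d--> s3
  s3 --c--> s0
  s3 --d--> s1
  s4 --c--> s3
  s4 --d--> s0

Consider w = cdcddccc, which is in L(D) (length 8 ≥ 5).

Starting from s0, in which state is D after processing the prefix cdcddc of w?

s1

Run of D on the first 6 characters of w = c d c d d c:
  step 0: s0  (start)
  step 1: s1  (read c: s0→s1)
  step 2: s1  (read d: s1→s1)
  step 3: s1  (read c: s1→s1)
  step 4: s1  (read d: s1→s1)
  step 5: s1  (read d: s1→s1)
  step 6: s1  (read c: s1→s1)

After reading 6 characters, D is in state s1.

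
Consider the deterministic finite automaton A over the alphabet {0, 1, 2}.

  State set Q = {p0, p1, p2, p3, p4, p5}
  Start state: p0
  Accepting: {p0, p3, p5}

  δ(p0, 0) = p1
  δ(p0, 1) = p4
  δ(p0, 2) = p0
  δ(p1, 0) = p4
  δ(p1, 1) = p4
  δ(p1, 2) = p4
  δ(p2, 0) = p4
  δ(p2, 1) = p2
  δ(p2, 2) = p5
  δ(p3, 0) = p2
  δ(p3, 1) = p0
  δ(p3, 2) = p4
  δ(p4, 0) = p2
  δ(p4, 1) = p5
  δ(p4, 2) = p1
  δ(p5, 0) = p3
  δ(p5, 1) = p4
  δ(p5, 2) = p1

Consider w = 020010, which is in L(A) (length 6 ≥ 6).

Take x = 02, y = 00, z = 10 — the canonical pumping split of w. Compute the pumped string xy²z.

02000010

xy^2z = 02·00·00·10 = 02000010.
Reading y = 00 takes A from p4 back to p4, so after x·y·y the machine is still in p4, and z then leads to the accepting state p3. Hence 02000010 ∈ L(A).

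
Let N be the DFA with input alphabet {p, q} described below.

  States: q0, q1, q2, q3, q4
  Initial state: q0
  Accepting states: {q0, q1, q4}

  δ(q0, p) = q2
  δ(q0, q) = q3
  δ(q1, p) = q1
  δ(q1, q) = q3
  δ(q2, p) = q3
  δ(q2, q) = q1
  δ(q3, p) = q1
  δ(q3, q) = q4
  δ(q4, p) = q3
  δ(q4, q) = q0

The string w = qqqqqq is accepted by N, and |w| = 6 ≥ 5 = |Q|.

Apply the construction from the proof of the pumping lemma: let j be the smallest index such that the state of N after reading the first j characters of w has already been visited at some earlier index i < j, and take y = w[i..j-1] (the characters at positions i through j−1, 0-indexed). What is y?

State sequence: q0 -q-> q3 -q-> q4 -q-> q0 -q-> q3 -q-> q4 -q-> q0
First repeat at step 3: q0 was already visited.

So i = 0, j = 3, giving x = w[0:0] = ε, y = w[0:3] = qqq, z = w[3:6] = qqq.
Check: |xy| = 3 ≤ 5 and |y| = 3 ≥ 1. Reading y takes N from q0 back to q0, so every xyⁱz is accepted.
With |Q| = 5, pigeonhole forces a state repeat no later than step 5; the substring read between the first and second visits to that state can be pumped.

qqq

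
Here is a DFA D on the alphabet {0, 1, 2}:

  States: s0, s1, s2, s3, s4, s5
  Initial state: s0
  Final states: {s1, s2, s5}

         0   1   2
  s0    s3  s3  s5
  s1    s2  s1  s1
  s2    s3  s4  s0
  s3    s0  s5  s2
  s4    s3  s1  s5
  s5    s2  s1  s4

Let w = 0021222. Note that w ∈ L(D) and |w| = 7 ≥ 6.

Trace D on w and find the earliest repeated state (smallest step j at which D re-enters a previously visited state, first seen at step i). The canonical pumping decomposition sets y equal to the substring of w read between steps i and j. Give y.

00

Run of D on w = 0 0 2 1 2 2 2:
  step 0: s0  (start)
  step 1: s3  (read 0: s0→s3)
  step 2: s0  (read 0: s3→s0)   ← first repeat (s0 seen earlier)
  step 3: s5  (read 2: s0→s5)
  step 4: s1  (read 1: s5→s1)
  step 5: s1  (read 2: s1→s1)
  step 6: s1  (read 2: s1→s1)
  step 7: s1  (read 2: s1→s1)

So i = 0, j = 2, giving x = w[0:0] = ε, y = w[0:2] = 00, z = w[2:7] = 21222.
Check: |xy| = 2 ≤ 6 and |y| = 2 ≥ 1. Reading y takes D from s0 back to s0, so every xyⁱz is accepted.
Since D has 6 states, any run of length ≥ 6 visits 6+1 states, so by pigeonhole some state repeats within the first 6 steps — that repeat gives the pumpable loop.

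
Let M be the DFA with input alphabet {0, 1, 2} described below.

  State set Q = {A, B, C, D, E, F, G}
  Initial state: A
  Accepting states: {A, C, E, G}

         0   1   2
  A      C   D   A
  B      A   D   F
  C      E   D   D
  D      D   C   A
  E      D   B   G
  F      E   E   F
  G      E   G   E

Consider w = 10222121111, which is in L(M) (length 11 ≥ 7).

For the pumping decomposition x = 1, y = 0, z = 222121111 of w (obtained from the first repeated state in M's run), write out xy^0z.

xy⁰z = xz = 1·222121111 = 1222121111.
Reading y = 0 takes M from D back to D, so after x the machine is still in D, and z then leads to the accepting state C. Hence 1222121111 ∈ L(M).

1222121111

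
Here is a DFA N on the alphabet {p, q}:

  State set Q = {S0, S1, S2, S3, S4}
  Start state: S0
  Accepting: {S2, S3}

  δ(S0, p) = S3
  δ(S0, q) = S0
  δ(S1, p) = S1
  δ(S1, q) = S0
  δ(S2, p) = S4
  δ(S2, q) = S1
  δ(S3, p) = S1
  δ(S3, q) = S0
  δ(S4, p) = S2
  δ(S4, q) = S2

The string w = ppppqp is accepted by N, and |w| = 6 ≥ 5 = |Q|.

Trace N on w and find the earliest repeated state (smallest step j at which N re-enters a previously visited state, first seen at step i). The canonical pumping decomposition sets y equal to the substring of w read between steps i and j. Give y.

p

Run of N on w = p p p p q p:
  step 0: S0  (start)
  step 1: S3  (read p: S0→S3)
  step 2: S1  (read p: S3→S1)
  step 3: S1  (read p: S1→S1)   ← first repeat (S1 seen earlier)
  step 4: S1  (read p: S1→S1)
  step 5: S0  (read q: S1→S0)
  step 6: S3  (read p: S0→S3)

So i = 2, j = 3, giving x = w[0:2] = pp, y = w[2:3] = p, z = w[3:6] = pqp.
Check: |xy| = 3 ≤ 5 and |y| = 1 ≥ 1. Reading y takes N from S1 back to S1, so every xyⁱz is accepted.
Since N has 5 states, any run of length ≥ 5 visits 5+1 states, so by pigeonhole some state repeats within the first 5 steps — that repeat gives the pumpable loop.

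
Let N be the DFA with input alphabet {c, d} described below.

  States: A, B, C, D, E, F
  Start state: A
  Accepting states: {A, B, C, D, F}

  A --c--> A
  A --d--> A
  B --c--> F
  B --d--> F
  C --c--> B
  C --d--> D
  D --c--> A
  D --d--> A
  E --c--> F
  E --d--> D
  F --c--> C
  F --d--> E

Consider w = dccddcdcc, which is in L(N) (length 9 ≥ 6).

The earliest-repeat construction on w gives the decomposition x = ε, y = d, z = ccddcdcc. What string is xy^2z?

ddccddcdcc

xy^2z = ε·d·d·ccddcdcc = ddccddcdcc.
Reading y = d takes N from A back to A, so after x·y·y the machine is still in A, and z then leads to the accepting state A. Hence ddccddcdcc ∈ L(N).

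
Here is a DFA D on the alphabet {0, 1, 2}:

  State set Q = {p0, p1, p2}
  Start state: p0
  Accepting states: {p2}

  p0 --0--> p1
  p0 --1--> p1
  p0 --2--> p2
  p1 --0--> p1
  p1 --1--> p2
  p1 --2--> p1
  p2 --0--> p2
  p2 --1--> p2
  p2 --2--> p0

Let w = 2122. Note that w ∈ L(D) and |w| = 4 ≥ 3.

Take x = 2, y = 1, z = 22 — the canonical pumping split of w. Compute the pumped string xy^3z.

211122

xy^3z = 2·1·1·1·22 = 211122.
Reading y = 1 takes D from p2 back to p2, so after x·y·y·y the machine is still in p2, and z then leads to the accepting state p2. Hence 211122 ∈ L(D).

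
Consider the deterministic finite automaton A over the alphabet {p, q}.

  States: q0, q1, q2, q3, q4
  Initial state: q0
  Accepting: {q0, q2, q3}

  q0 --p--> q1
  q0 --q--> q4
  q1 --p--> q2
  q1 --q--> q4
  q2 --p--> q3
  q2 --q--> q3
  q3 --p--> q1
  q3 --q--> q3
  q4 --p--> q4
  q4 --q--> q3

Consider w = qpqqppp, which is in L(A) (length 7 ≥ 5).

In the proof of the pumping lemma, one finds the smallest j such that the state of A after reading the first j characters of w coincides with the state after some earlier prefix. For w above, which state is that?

Run of A on w = q p q q p p p:
  step 0: q0  (start)
  step 1: q4  (read q: q0→q4)
  step 2: q4  (read p: q4→q4)   ← first repeat (q4 seen earlier)
  step 3: q3  (read q: q4→q3)
  step 4: q3  (read q: q3→q3)
  step 5: q1  (read p: q3→q1)
  step 6: q2  (read p: q1→q2)
  step 7: q3  (read p: q2→q3)

The earliest repeat is at step j = 2: A is in q4, which it already visited at step i = 1.

q4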